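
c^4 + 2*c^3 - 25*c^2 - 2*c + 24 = (c - 4)*(c - 1)*(c + 1)*(c + 6)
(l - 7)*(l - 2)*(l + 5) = l^3 - 4*l^2 - 31*l + 70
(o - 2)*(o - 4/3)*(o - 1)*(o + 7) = o^4 + 8*o^3/3 - 73*o^2/3 + 118*o/3 - 56/3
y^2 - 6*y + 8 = (y - 4)*(y - 2)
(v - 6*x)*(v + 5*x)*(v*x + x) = v^3*x - v^2*x^2 + v^2*x - 30*v*x^3 - v*x^2 - 30*x^3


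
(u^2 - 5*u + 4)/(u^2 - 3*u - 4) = (u - 1)/(u + 1)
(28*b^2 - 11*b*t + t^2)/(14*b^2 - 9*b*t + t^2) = (-4*b + t)/(-2*b + t)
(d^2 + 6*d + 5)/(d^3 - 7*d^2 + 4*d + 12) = (d + 5)/(d^2 - 8*d + 12)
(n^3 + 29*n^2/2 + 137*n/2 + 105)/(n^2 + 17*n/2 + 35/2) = n + 6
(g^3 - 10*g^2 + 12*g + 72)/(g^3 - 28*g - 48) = (g - 6)/(g + 4)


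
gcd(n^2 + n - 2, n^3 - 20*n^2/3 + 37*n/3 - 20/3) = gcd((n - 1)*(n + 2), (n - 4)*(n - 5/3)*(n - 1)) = n - 1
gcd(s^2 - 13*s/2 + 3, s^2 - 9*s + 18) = s - 6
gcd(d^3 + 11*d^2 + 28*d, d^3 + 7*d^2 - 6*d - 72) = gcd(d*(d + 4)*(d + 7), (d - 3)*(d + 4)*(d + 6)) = d + 4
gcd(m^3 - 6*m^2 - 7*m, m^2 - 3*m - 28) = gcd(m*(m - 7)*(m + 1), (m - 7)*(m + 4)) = m - 7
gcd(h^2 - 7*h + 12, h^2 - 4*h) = h - 4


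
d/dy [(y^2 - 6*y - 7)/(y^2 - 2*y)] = 2*(2*y^2 + 7*y - 7)/(y^2*(y^2 - 4*y + 4))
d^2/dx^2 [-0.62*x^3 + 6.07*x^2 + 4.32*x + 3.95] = 12.14 - 3.72*x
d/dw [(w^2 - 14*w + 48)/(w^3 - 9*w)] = (-w^4 + 28*w^3 - 153*w^2 + 432)/(w^2*(w^4 - 18*w^2 + 81))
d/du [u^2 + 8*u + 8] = 2*u + 8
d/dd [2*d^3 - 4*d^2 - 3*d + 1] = 6*d^2 - 8*d - 3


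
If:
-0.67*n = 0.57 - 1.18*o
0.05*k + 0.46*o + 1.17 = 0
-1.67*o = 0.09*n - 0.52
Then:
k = -26.40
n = -0.28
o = 0.33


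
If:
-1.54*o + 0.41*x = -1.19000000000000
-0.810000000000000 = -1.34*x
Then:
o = 0.93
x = 0.60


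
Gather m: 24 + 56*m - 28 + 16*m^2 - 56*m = 16*m^2 - 4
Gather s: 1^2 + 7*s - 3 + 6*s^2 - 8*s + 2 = 6*s^2 - s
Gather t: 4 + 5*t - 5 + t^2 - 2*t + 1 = t^2 + 3*t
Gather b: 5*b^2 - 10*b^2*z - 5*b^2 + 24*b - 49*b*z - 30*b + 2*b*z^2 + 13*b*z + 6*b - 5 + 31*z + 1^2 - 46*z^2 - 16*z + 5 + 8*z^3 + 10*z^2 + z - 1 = -10*b^2*z + b*(2*z^2 - 36*z) + 8*z^3 - 36*z^2 + 16*z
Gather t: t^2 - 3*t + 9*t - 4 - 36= t^2 + 6*t - 40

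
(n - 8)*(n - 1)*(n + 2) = n^3 - 7*n^2 - 10*n + 16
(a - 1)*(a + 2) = a^2 + a - 2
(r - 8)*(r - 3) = r^2 - 11*r + 24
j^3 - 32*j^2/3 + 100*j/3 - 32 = (j - 6)*(j - 8/3)*(j - 2)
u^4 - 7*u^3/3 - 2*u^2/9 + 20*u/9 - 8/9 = (u - 2)*(u - 2/3)^2*(u + 1)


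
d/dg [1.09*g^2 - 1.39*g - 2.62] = 2.18*g - 1.39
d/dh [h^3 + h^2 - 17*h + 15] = 3*h^2 + 2*h - 17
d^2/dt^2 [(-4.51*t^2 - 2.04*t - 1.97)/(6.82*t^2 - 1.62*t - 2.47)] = (-289.42716*t^3 - 1005.613092*t^2 - 75.595608*t - 115.415418)/(317.214568*t^6 - 226.050264*t^5 - 290.96166*t^4 + 159.48576*t^3 + 105.37761*t^2 - 29.650374*t - 15.069223)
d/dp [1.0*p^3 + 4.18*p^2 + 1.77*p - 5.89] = 3.0*p^2 + 8.36*p + 1.77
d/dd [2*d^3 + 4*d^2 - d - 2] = 6*d^2 + 8*d - 1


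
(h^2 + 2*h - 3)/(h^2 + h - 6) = (h - 1)/(h - 2)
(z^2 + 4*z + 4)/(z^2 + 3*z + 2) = (z + 2)/(z + 1)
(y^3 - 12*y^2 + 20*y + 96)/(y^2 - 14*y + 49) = (y^3 - 12*y^2 + 20*y + 96)/(y^2 - 14*y + 49)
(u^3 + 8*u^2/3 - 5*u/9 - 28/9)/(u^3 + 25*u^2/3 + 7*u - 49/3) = (u + 4/3)/(u + 7)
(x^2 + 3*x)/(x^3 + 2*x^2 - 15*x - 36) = x/(x^2 - x - 12)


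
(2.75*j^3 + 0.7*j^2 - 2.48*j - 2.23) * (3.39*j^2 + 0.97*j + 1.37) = 9.3225*j^5 + 5.0405*j^4 - 3.9607*j^3 - 9.0063*j^2 - 5.5607*j - 3.0551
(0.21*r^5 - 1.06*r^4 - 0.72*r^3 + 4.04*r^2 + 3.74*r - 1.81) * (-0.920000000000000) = -0.1932*r^5 + 0.9752*r^4 + 0.6624*r^3 - 3.7168*r^2 - 3.4408*r + 1.6652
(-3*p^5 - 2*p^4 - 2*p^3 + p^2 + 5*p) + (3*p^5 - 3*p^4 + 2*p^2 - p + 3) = -5*p^4 - 2*p^3 + 3*p^2 + 4*p + 3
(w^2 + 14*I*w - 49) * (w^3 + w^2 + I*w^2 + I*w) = w^5 + w^4 + 15*I*w^4 - 63*w^3 + 15*I*w^3 - 63*w^2 - 49*I*w^2 - 49*I*w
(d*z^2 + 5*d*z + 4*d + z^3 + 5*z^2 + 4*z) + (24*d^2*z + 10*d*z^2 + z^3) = 24*d^2*z + 11*d*z^2 + 5*d*z + 4*d + 2*z^3 + 5*z^2 + 4*z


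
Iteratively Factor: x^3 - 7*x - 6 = (x + 1)*(x^2 - x - 6) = (x - 3)*(x + 1)*(x + 2)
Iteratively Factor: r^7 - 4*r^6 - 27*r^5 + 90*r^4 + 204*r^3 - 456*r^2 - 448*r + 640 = (r - 2)*(r^6 - 2*r^5 - 31*r^4 + 28*r^3 + 260*r^2 + 64*r - 320) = (r - 2)*(r + 2)*(r^5 - 4*r^4 - 23*r^3 + 74*r^2 + 112*r - 160) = (r - 4)*(r - 2)*(r + 2)*(r^4 - 23*r^2 - 18*r + 40) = (r - 4)*(r - 2)*(r - 1)*(r + 2)*(r^3 + r^2 - 22*r - 40) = (r - 5)*(r - 4)*(r - 2)*(r - 1)*(r + 2)*(r^2 + 6*r + 8) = (r - 5)*(r - 4)*(r - 2)*(r - 1)*(r + 2)*(r + 4)*(r + 2)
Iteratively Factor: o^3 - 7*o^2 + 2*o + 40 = (o + 2)*(o^2 - 9*o + 20) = (o - 4)*(o + 2)*(o - 5)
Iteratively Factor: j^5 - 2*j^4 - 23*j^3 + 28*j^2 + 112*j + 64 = (j + 1)*(j^4 - 3*j^3 - 20*j^2 + 48*j + 64) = (j - 4)*(j + 1)*(j^3 + j^2 - 16*j - 16) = (j - 4)^2*(j + 1)*(j^2 + 5*j + 4) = (j - 4)^2*(j + 1)*(j + 4)*(j + 1)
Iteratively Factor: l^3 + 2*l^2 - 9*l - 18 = (l + 2)*(l^2 - 9) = (l + 2)*(l + 3)*(l - 3)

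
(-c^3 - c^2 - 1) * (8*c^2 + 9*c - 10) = -8*c^5 - 17*c^4 + c^3 + 2*c^2 - 9*c + 10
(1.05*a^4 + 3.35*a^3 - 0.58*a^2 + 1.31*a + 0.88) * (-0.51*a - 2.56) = -0.5355*a^5 - 4.3965*a^4 - 8.2802*a^3 + 0.8167*a^2 - 3.8024*a - 2.2528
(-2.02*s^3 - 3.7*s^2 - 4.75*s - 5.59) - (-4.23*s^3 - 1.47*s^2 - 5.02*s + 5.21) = 2.21*s^3 - 2.23*s^2 + 0.27*s - 10.8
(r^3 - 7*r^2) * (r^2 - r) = r^5 - 8*r^4 + 7*r^3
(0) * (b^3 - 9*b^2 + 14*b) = 0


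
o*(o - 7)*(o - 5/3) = o^3 - 26*o^2/3 + 35*o/3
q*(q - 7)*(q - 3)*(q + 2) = q^4 - 8*q^3 + q^2 + 42*q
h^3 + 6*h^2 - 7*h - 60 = (h - 3)*(h + 4)*(h + 5)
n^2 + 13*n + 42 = (n + 6)*(n + 7)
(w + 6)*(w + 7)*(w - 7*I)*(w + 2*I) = w^4 + 13*w^3 - 5*I*w^3 + 56*w^2 - 65*I*w^2 + 182*w - 210*I*w + 588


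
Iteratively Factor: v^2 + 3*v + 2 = (v + 2)*(v + 1)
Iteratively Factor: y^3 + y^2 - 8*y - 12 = (y + 2)*(y^2 - y - 6) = (y - 3)*(y + 2)*(y + 2)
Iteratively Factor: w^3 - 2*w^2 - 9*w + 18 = (w + 3)*(w^2 - 5*w + 6) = (w - 3)*(w + 3)*(w - 2)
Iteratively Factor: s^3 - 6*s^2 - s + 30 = (s - 3)*(s^2 - 3*s - 10) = (s - 5)*(s - 3)*(s + 2)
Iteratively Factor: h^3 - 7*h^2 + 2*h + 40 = (h - 5)*(h^2 - 2*h - 8) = (h - 5)*(h + 2)*(h - 4)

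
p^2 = p^2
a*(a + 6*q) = a^2 + 6*a*q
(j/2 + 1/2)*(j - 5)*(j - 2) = j^3/2 - 3*j^2 + 3*j/2 + 5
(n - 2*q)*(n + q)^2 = n^3 - 3*n*q^2 - 2*q^3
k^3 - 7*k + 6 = (k - 2)*(k - 1)*(k + 3)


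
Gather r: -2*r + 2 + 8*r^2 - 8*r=8*r^2 - 10*r + 2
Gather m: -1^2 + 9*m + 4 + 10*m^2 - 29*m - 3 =10*m^2 - 20*m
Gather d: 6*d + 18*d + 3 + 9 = 24*d + 12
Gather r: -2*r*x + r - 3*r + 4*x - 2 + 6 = r*(-2*x - 2) + 4*x + 4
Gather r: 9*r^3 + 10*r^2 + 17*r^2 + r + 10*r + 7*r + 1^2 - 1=9*r^3 + 27*r^2 + 18*r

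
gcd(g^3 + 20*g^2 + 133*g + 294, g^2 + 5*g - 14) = g + 7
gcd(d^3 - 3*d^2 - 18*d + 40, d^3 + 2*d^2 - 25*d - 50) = d - 5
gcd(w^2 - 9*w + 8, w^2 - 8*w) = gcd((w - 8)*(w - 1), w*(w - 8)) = w - 8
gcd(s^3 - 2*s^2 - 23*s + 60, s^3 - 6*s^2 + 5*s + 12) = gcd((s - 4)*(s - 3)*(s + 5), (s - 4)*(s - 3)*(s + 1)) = s^2 - 7*s + 12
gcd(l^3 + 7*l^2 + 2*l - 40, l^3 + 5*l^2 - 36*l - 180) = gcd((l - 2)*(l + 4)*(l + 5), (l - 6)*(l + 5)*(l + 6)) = l + 5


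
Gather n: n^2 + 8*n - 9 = n^2 + 8*n - 9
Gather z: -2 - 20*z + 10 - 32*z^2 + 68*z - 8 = -32*z^2 + 48*z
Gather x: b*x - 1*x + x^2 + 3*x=x^2 + x*(b + 2)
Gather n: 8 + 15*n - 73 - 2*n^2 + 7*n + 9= -2*n^2 + 22*n - 56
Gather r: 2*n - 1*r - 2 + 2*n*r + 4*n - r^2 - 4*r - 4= 6*n - r^2 + r*(2*n - 5) - 6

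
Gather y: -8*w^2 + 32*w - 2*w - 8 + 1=-8*w^2 + 30*w - 7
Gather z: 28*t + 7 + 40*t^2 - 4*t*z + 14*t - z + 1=40*t^2 + 42*t + z*(-4*t - 1) + 8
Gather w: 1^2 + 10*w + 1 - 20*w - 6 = -10*w - 4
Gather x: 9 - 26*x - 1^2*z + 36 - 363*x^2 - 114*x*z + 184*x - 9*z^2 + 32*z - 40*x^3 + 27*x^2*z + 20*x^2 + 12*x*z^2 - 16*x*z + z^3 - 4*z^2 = -40*x^3 + x^2*(27*z - 343) + x*(12*z^2 - 130*z + 158) + z^3 - 13*z^2 + 31*z + 45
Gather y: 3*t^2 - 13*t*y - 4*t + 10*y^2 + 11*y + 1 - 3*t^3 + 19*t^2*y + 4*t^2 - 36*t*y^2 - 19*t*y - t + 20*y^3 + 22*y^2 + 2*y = -3*t^3 + 7*t^2 - 5*t + 20*y^3 + y^2*(32 - 36*t) + y*(19*t^2 - 32*t + 13) + 1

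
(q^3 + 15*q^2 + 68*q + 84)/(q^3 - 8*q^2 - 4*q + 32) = (q^2 + 13*q + 42)/(q^2 - 10*q + 16)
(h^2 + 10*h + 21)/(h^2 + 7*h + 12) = (h + 7)/(h + 4)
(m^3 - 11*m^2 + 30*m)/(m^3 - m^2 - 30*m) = (m - 5)/(m + 5)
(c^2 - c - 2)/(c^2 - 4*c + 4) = (c + 1)/(c - 2)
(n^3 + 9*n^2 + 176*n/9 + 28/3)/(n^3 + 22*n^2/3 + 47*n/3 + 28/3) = (n^2 + 20*n/3 + 4)/(n^2 + 5*n + 4)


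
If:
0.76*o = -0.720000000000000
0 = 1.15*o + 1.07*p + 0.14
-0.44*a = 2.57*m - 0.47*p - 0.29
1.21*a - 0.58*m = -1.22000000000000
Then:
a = -0.81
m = 0.41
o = -0.95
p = 0.89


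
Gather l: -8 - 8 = -16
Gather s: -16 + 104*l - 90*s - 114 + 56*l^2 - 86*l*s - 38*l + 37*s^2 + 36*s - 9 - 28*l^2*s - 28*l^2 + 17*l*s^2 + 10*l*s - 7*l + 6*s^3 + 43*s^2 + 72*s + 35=28*l^2 + 59*l + 6*s^3 + s^2*(17*l + 80) + s*(-28*l^2 - 76*l + 18) - 104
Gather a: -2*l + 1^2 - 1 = -2*l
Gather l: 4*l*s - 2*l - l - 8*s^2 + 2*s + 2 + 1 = l*(4*s - 3) - 8*s^2 + 2*s + 3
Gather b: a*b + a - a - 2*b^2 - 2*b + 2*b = a*b - 2*b^2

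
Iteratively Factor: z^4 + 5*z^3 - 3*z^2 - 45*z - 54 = (z + 3)*(z^3 + 2*z^2 - 9*z - 18) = (z + 2)*(z + 3)*(z^2 - 9) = (z - 3)*(z + 2)*(z + 3)*(z + 3)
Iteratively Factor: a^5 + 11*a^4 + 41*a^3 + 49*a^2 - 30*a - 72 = (a + 3)*(a^4 + 8*a^3 + 17*a^2 - 2*a - 24) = (a - 1)*(a + 3)*(a^3 + 9*a^2 + 26*a + 24) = (a - 1)*(a + 2)*(a + 3)*(a^2 + 7*a + 12) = (a - 1)*(a + 2)*(a + 3)^2*(a + 4)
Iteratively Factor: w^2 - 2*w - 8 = (w - 4)*(w + 2)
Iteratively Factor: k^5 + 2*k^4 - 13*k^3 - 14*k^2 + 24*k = (k - 1)*(k^4 + 3*k^3 - 10*k^2 - 24*k) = (k - 1)*(k + 2)*(k^3 + k^2 - 12*k) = (k - 1)*(k + 2)*(k + 4)*(k^2 - 3*k) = k*(k - 1)*(k + 2)*(k + 4)*(k - 3)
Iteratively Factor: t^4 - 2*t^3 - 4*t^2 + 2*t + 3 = (t - 3)*(t^3 + t^2 - t - 1) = (t - 3)*(t - 1)*(t^2 + 2*t + 1) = (t - 3)*(t - 1)*(t + 1)*(t + 1)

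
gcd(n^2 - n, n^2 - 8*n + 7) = n - 1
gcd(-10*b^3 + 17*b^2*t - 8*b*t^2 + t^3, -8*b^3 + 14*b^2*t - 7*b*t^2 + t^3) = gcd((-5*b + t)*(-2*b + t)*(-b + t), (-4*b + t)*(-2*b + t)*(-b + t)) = 2*b^2 - 3*b*t + t^2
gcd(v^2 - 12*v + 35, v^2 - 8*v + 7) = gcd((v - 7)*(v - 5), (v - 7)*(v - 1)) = v - 7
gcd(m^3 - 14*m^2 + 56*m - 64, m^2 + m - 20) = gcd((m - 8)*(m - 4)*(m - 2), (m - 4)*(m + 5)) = m - 4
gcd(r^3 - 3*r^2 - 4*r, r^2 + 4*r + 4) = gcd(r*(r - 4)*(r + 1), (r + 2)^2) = 1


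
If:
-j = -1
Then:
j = 1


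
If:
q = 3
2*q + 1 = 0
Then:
No Solution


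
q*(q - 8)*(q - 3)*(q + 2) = q^4 - 9*q^3 + 2*q^2 + 48*q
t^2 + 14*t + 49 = (t + 7)^2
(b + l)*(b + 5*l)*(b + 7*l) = b^3 + 13*b^2*l + 47*b*l^2 + 35*l^3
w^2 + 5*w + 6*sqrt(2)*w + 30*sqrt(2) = (w + 5)*(w + 6*sqrt(2))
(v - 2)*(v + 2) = v^2 - 4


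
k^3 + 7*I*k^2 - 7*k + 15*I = (k - I)*(k + 3*I)*(k + 5*I)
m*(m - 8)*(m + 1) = m^3 - 7*m^2 - 8*m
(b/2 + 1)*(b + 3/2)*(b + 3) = b^3/2 + 13*b^2/4 + 27*b/4 + 9/2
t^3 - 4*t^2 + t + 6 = (t - 3)*(t - 2)*(t + 1)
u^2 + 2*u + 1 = (u + 1)^2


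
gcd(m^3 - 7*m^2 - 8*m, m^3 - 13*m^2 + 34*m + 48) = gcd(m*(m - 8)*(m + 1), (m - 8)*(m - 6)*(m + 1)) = m^2 - 7*m - 8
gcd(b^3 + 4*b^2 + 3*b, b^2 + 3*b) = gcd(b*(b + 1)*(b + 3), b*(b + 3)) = b^2 + 3*b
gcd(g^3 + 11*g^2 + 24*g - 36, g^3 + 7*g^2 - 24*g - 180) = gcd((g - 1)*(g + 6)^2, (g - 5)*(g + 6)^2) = g^2 + 12*g + 36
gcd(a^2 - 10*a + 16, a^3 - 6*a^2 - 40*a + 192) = a - 8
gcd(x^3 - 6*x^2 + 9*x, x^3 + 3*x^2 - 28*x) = x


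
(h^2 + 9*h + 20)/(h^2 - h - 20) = (h + 5)/(h - 5)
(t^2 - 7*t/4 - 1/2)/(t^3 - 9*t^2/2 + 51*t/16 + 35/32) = 8*(t - 2)/(8*t^2 - 38*t + 35)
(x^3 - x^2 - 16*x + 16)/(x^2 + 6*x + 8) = (x^2 - 5*x + 4)/(x + 2)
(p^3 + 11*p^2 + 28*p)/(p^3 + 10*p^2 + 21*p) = (p + 4)/(p + 3)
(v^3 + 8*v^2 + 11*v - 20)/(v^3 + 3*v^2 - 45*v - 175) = (v^2 + 3*v - 4)/(v^2 - 2*v - 35)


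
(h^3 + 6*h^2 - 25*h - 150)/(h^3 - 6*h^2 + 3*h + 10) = (h^2 + 11*h + 30)/(h^2 - h - 2)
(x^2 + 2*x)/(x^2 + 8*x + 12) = x/(x + 6)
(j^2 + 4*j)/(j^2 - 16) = j/(j - 4)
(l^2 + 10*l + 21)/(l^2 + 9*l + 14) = (l + 3)/(l + 2)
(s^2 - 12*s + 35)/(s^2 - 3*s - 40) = (-s^2 + 12*s - 35)/(-s^2 + 3*s + 40)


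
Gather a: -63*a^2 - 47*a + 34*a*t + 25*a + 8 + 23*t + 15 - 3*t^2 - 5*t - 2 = -63*a^2 + a*(34*t - 22) - 3*t^2 + 18*t + 21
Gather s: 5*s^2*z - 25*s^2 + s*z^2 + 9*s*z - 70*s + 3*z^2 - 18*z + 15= s^2*(5*z - 25) + s*(z^2 + 9*z - 70) + 3*z^2 - 18*z + 15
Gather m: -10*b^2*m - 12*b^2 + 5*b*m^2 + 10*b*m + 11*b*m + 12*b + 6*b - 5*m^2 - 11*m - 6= -12*b^2 + 18*b + m^2*(5*b - 5) + m*(-10*b^2 + 21*b - 11) - 6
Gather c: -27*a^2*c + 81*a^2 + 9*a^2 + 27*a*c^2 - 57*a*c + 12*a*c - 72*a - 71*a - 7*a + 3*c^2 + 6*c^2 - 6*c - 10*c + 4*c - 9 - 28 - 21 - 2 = 90*a^2 - 150*a + c^2*(27*a + 9) + c*(-27*a^2 - 45*a - 12) - 60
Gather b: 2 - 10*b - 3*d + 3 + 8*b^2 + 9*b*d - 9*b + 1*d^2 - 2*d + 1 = 8*b^2 + b*(9*d - 19) + d^2 - 5*d + 6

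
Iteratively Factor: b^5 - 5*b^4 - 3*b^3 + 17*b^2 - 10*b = (b)*(b^4 - 5*b^3 - 3*b^2 + 17*b - 10) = b*(b - 1)*(b^3 - 4*b^2 - 7*b + 10) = b*(b - 1)*(b + 2)*(b^2 - 6*b + 5) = b*(b - 1)^2*(b + 2)*(b - 5)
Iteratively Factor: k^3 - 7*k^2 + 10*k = (k)*(k^2 - 7*k + 10) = k*(k - 2)*(k - 5)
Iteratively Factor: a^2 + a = (a + 1)*(a)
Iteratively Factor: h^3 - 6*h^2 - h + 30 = (h + 2)*(h^2 - 8*h + 15) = (h - 5)*(h + 2)*(h - 3)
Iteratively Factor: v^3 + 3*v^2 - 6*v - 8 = (v - 2)*(v^2 + 5*v + 4) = (v - 2)*(v + 4)*(v + 1)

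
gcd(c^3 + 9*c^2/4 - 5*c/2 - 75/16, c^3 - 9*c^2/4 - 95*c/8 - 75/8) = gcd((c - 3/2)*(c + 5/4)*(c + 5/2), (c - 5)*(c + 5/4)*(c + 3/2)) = c + 5/4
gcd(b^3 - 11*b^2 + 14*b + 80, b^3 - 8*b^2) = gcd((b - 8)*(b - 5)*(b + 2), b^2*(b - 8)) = b - 8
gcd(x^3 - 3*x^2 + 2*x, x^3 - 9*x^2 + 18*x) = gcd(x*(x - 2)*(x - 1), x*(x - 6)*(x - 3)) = x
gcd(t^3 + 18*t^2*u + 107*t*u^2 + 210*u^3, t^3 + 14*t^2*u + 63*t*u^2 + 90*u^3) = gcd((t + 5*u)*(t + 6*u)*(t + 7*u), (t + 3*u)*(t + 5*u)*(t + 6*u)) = t^2 + 11*t*u + 30*u^2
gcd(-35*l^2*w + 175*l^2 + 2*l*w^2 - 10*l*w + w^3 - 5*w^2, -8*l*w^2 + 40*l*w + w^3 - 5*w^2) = w - 5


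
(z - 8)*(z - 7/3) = z^2 - 31*z/3 + 56/3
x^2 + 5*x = x*(x + 5)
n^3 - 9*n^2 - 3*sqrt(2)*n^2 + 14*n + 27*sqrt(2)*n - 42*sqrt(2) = (n - 7)*(n - 2)*(n - 3*sqrt(2))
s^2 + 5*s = s*(s + 5)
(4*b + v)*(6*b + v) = 24*b^2 + 10*b*v + v^2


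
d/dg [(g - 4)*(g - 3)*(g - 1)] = 3*g^2 - 16*g + 19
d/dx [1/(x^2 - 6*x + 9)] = 2*(3 - x)/(x^2 - 6*x + 9)^2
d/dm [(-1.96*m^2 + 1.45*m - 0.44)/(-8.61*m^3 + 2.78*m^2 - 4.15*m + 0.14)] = (-16.8756*m^4 + 24.969*m^3 - 7.2622*m^2 + 1.8976*m - 1.623)/(74.1321*m^6 - 47.8716*m^5 + 79.1914*m^4 - 25.4848*m^3 + 18.0009*m^2 - 1.162*m + 0.0196)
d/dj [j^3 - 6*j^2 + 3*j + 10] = 3*j^2 - 12*j + 3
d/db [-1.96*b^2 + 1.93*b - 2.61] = 1.93 - 3.92*b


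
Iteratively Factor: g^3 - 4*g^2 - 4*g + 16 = (g - 4)*(g^2 - 4) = (g - 4)*(g + 2)*(g - 2)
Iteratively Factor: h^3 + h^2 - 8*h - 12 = (h + 2)*(h^2 - h - 6) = (h - 3)*(h + 2)*(h + 2)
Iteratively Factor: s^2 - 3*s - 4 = (s - 4)*(s + 1)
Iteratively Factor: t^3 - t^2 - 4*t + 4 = (t - 2)*(t^2 + t - 2) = (t - 2)*(t - 1)*(t + 2)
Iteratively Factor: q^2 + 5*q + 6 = (q + 3)*(q + 2)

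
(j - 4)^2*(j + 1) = j^3 - 7*j^2 + 8*j + 16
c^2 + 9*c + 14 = (c + 2)*(c + 7)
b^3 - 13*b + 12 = (b - 3)*(b - 1)*(b + 4)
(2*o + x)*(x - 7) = 2*o*x - 14*o + x^2 - 7*x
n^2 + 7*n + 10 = (n + 2)*(n + 5)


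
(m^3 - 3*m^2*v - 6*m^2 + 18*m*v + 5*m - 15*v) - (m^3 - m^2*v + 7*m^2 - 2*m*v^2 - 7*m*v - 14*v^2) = -2*m^2*v - 13*m^2 + 2*m*v^2 + 25*m*v + 5*m + 14*v^2 - 15*v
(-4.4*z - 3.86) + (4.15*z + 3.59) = -0.25*z - 0.27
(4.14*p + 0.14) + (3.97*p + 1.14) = 8.11*p + 1.28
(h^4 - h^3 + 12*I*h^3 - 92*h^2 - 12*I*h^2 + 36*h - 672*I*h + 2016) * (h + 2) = h^5 + h^4 + 12*I*h^4 - 94*h^3 + 12*I*h^3 - 148*h^2 - 696*I*h^2 + 2088*h - 1344*I*h + 4032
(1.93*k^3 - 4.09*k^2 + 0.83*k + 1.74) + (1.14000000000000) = 1.93*k^3 - 4.09*k^2 + 0.83*k + 2.88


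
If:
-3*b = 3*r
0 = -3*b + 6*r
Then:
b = 0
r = 0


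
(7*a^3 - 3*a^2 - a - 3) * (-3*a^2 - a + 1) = -21*a^5 + 2*a^4 + 13*a^3 + 7*a^2 + 2*a - 3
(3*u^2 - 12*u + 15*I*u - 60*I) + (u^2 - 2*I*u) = 4*u^2 - 12*u + 13*I*u - 60*I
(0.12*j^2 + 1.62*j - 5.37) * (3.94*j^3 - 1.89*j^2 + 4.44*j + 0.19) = 0.4728*j^5 + 6.156*j^4 - 23.6868*j^3 + 17.3649*j^2 - 23.535*j - 1.0203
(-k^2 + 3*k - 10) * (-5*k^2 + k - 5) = 5*k^4 - 16*k^3 + 58*k^2 - 25*k + 50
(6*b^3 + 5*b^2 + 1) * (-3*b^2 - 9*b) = -18*b^5 - 69*b^4 - 45*b^3 - 3*b^2 - 9*b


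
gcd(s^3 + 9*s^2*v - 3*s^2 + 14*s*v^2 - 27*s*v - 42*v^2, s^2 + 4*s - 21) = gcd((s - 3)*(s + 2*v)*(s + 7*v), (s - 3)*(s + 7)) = s - 3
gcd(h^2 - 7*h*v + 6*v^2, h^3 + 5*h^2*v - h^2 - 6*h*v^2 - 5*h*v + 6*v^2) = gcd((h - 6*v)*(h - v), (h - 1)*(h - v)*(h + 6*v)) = -h + v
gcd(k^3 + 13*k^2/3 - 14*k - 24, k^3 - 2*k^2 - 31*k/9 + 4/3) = k^2 - 5*k/3 - 4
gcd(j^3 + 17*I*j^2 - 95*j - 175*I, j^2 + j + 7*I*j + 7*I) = j + 7*I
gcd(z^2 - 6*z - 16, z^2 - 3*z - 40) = z - 8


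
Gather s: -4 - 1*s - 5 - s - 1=-2*s - 10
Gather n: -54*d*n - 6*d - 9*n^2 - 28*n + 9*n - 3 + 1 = -6*d - 9*n^2 + n*(-54*d - 19) - 2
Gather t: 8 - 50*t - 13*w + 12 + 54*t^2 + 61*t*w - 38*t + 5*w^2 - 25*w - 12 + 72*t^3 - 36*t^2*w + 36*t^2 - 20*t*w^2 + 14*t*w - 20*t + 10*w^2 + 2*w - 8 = 72*t^3 + t^2*(90 - 36*w) + t*(-20*w^2 + 75*w - 108) + 15*w^2 - 36*w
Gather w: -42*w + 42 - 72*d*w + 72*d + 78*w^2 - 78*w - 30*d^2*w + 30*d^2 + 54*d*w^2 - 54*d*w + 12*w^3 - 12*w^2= 30*d^2 + 72*d + 12*w^3 + w^2*(54*d + 66) + w*(-30*d^2 - 126*d - 120) + 42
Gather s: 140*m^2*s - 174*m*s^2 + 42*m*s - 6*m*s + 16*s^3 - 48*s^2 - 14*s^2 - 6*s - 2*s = 16*s^3 + s^2*(-174*m - 62) + s*(140*m^2 + 36*m - 8)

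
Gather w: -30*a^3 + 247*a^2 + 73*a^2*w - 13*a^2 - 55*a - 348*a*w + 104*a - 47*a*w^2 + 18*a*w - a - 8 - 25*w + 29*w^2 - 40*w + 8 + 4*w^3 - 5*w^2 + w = -30*a^3 + 234*a^2 + 48*a + 4*w^3 + w^2*(24 - 47*a) + w*(73*a^2 - 330*a - 64)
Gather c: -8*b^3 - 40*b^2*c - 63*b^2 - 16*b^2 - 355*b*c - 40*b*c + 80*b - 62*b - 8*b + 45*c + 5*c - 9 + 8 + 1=-8*b^3 - 79*b^2 + 10*b + c*(-40*b^2 - 395*b + 50)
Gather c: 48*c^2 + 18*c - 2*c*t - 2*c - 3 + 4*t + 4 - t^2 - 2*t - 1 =48*c^2 + c*(16 - 2*t) - t^2 + 2*t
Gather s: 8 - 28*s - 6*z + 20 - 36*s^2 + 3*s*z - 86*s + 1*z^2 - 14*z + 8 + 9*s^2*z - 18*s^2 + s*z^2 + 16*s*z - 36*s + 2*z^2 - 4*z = s^2*(9*z - 54) + s*(z^2 + 19*z - 150) + 3*z^2 - 24*z + 36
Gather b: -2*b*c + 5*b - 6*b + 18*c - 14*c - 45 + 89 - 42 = b*(-2*c - 1) + 4*c + 2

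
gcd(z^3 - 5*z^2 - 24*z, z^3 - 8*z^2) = z^2 - 8*z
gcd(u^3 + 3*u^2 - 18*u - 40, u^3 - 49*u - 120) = u + 5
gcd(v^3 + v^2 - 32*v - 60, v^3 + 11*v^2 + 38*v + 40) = v^2 + 7*v + 10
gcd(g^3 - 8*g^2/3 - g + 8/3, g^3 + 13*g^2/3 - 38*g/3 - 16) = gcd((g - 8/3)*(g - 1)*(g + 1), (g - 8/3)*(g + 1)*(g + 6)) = g^2 - 5*g/3 - 8/3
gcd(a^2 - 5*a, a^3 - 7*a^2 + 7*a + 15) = a - 5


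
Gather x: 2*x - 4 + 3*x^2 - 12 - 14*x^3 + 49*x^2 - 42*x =-14*x^3 + 52*x^2 - 40*x - 16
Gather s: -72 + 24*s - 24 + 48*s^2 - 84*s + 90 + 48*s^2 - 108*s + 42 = 96*s^2 - 168*s + 36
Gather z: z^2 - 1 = z^2 - 1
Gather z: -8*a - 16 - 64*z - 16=-8*a - 64*z - 32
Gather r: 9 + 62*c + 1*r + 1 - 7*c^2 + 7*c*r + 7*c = -7*c^2 + 69*c + r*(7*c + 1) + 10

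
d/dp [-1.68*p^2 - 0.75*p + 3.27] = -3.36*p - 0.75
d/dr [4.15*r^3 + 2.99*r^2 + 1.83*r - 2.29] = 12.45*r^2 + 5.98*r + 1.83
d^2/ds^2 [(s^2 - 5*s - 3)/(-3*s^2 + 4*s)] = 6*(11*s^3 + 27*s^2 - 36*s + 16)/(s^3*(27*s^3 - 108*s^2 + 144*s - 64))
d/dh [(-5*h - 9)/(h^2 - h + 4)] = (-5*h^2 + 5*h + (2*h - 1)*(5*h + 9) - 20)/(h^2 - h + 4)^2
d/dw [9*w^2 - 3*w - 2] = 18*w - 3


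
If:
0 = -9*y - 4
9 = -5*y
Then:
No Solution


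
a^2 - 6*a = a*(a - 6)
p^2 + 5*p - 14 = (p - 2)*(p + 7)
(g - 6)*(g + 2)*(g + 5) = g^3 + g^2 - 32*g - 60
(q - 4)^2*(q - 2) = q^3 - 10*q^2 + 32*q - 32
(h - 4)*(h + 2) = h^2 - 2*h - 8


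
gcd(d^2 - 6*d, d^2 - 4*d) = d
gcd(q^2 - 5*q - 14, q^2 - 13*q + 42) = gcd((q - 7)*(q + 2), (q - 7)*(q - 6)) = q - 7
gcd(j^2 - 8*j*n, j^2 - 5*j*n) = j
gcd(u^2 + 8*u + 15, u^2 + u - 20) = u + 5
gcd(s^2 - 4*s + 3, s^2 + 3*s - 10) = 1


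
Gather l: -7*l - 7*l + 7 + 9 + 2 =18 - 14*l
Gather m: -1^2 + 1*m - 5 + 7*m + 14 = 8*m + 8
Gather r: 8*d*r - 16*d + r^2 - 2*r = -16*d + r^2 + r*(8*d - 2)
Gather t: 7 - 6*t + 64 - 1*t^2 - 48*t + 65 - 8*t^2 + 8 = -9*t^2 - 54*t + 144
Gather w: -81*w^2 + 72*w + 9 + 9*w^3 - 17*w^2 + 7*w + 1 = 9*w^3 - 98*w^2 + 79*w + 10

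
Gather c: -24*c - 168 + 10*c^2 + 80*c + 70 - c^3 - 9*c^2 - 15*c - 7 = -c^3 + c^2 + 41*c - 105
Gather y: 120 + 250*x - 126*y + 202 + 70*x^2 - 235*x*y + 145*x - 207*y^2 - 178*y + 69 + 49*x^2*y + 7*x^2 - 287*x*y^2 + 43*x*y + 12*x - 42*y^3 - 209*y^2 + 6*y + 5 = 77*x^2 + 407*x - 42*y^3 + y^2*(-287*x - 416) + y*(49*x^2 - 192*x - 298) + 396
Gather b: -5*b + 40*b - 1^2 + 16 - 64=35*b - 49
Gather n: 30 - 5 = 25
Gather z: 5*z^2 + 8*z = 5*z^2 + 8*z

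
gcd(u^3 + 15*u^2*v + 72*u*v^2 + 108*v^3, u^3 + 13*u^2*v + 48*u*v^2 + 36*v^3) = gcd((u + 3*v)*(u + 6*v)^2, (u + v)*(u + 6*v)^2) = u^2 + 12*u*v + 36*v^2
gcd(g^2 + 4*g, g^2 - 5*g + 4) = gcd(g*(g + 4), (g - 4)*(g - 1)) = 1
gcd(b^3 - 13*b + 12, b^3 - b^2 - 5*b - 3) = b - 3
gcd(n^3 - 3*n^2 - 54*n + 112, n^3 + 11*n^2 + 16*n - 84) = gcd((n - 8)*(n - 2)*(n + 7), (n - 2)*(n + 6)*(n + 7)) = n^2 + 5*n - 14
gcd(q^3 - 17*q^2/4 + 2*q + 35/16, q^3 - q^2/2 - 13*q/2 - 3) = q + 1/2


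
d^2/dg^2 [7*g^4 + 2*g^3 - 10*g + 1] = 12*g*(7*g + 1)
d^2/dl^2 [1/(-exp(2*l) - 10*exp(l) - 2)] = 2*(-4*(exp(l) + 5)^2*exp(l) + (2*exp(l) + 5)*(exp(2*l) + 10*exp(l) + 2))*exp(l)/(exp(2*l) + 10*exp(l) + 2)^3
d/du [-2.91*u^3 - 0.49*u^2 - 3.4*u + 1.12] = -8.73*u^2 - 0.98*u - 3.4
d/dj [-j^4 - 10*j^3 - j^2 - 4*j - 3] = -4*j^3 - 30*j^2 - 2*j - 4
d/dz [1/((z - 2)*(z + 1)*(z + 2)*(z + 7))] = 2*(-2*z^3 - 12*z^2 - 3*z + 16)/(z^8 + 16*z^7 + 70*z^6 - 16*z^5 - 559*z^4 - 640*z^3 + 856*z^2 + 1792*z + 784)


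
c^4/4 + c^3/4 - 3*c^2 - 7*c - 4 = (c/2 + 1/2)*(c/2 + 1)*(c - 4)*(c + 2)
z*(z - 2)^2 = z^3 - 4*z^2 + 4*z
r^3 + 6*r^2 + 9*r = r*(r + 3)^2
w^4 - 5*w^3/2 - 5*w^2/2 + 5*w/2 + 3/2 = (w - 3)*(w - 1)*(w + 1/2)*(w + 1)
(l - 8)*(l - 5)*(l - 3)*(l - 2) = l^4 - 18*l^3 + 111*l^2 - 278*l + 240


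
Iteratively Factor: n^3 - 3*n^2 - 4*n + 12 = (n + 2)*(n^2 - 5*n + 6) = (n - 2)*(n + 2)*(n - 3)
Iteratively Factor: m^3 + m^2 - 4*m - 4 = (m + 1)*(m^2 - 4) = (m - 2)*(m + 1)*(m + 2)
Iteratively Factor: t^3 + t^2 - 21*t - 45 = (t + 3)*(t^2 - 2*t - 15) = (t + 3)^2*(t - 5)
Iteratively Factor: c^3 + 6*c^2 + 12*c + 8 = (c + 2)*(c^2 + 4*c + 4) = (c + 2)^2*(c + 2)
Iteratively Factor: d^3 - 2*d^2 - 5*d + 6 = (d - 3)*(d^2 + d - 2) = (d - 3)*(d + 2)*(d - 1)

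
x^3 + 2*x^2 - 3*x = x*(x - 1)*(x + 3)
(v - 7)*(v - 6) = v^2 - 13*v + 42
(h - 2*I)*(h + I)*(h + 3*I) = h^3 + 2*I*h^2 + 5*h + 6*I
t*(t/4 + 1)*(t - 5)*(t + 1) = t^4/4 - 21*t^2/4 - 5*t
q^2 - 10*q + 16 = (q - 8)*(q - 2)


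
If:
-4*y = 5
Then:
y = -5/4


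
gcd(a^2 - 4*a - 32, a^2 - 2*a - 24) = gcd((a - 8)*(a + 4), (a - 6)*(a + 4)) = a + 4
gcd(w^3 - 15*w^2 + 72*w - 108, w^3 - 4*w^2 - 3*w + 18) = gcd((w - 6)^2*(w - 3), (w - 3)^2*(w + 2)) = w - 3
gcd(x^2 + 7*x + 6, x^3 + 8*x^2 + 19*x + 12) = x + 1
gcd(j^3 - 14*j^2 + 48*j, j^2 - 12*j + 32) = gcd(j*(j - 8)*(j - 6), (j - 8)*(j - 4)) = j - 8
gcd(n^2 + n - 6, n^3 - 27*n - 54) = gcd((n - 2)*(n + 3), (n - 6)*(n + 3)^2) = n + 3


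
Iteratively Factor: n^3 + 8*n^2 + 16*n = (n + 4)*(n^2 + 4*n) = (n + 4)^2*(n)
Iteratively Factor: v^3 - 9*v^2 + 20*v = (v)*(v^2 - 9*v + 20) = v*(v - 5)*(v - 4)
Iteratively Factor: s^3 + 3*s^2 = (s)*(s^2 + 3*s) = s^2*(s + 3)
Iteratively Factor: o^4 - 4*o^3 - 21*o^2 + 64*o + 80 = (o + 4)*(o^3 - 8*o^2 + 11*o + 20) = (o - 4)*(o + 4)*(o^2 - 4*o - 5) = (o - 4)*(o + 1)*(o + 4)*(o - 5)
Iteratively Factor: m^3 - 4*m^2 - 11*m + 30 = (m + 3)*(m^2 - 7*m + 10) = (m - 5)*(m + 3)*(m - 2)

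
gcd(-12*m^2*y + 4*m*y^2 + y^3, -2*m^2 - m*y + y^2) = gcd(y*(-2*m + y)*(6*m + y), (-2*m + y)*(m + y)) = -2*m + y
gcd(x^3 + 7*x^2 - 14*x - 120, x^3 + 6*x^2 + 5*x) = x + 5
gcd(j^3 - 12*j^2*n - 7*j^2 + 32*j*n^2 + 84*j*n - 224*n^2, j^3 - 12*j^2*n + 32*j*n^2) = j^2 - 12*j*n + 32*n^2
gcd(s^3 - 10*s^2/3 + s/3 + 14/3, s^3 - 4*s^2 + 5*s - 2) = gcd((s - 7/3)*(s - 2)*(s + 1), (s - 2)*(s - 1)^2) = s - 2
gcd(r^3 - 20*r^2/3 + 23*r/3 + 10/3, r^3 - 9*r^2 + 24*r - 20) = r^2 - 7*r + 10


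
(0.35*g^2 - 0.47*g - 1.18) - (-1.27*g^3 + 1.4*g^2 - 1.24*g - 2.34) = 1.27*g^3 - 1.05*g^2 + 0.77*g + 1.16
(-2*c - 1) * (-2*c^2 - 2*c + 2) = 4*c^3 + 6*c^2 - 2*c - 2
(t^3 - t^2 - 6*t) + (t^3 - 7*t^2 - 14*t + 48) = 2*t^3 - 8*t^2 - 20*t + 48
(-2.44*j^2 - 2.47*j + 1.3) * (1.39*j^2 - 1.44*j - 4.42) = -3.3916*j^4 + 0.0802999999999998*j^3 + 16.1486*j^2 + 9.0454*j - 5.746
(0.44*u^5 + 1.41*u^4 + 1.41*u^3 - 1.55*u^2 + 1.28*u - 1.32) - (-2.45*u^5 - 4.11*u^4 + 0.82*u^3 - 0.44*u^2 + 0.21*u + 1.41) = 2.89*u^5 + 5.52*u^4 + 0.59*u^3 - 1.11*u^2 + 1.07*u - 2.73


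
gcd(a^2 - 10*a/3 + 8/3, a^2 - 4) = a - 2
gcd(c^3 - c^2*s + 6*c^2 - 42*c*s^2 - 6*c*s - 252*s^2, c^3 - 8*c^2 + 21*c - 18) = 1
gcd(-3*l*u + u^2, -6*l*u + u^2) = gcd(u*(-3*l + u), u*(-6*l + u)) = u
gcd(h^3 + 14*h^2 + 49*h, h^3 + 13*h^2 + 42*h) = h^2 + 7*h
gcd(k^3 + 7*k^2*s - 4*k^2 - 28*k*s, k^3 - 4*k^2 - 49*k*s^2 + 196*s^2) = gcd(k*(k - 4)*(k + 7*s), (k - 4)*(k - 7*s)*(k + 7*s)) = k^2 + 7*k*s - 4*k - 28*s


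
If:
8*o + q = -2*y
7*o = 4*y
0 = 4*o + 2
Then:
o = -1/2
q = 23/4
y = -7/8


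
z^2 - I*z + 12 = (z - 4*I)*(z + 3*I)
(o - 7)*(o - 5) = o^2 - 12*o + 35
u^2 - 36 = (u - 6)*(u + 6)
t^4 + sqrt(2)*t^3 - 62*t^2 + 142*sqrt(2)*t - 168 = (t - 3*sqrt(2))*(t - 2*sqrt(2))*(t - sqrt(2))*(t + 7*sqrt(2))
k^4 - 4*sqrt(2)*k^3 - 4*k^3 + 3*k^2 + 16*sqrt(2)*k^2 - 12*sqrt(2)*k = k*(k - 3)*(k - 1)*(k - 4*sqrt(2))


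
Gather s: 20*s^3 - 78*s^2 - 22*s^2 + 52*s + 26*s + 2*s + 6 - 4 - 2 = 20*s^3 - 100*s^2 + 80*s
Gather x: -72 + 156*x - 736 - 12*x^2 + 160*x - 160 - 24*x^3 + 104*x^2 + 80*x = -24*x^3 + 92*x^2 + 396*x - 968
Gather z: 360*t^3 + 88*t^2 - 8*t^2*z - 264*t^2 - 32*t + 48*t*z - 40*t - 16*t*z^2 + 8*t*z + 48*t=360*t^3 - 176*t^2 - 16*t*z^2 - 24*t + z*(-8*t^2 + 56*t)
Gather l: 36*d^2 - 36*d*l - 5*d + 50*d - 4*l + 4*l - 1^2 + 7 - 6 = 36*d^2 - 36*d*l + 45*d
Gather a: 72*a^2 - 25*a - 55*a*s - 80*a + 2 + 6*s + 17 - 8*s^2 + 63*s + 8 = 72*a^2 + a*(-55*s - 105) - 8*s^2 + 69*s + 27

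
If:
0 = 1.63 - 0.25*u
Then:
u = 6.52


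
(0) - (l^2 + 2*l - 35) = -l^2 - 2*l + 35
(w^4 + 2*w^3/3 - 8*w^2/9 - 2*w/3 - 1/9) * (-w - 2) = -w^5 - 8*w^4/3 - 4*w^3/9 + 22*w^2/9 + 13*w/9 + 2/9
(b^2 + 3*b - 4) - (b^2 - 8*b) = 11*b - 4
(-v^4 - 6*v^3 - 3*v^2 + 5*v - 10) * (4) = -4*v^4 - 24*v^3 - 12*v^2 + 20*v - 40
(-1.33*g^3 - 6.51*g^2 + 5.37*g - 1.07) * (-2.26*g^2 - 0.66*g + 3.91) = 3.0058*g^5 + 15.5904*g^4 - 13.0399*g^3 - 26.5801*g^2 + 21.7029*g - 4.1837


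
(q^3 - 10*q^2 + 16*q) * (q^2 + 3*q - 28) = q^5 - 7*q^4 - 42*q^3 + 328*q^2 - 448*q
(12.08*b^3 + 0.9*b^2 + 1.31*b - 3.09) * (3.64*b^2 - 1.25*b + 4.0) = 43.9712*b^5 - 11.824*b^4 + 51.9634*b^3 - 9.2851*b^2 + 9.1025*b - 12.36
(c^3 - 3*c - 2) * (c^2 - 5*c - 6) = c^5 - 5*c^4 - 9*c^3 + 13*c^2 + 28*c + 12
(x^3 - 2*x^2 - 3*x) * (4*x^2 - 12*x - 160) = 4*x^5 - 20*x^4 - 148*x^3 + 356*x^2 + 480*x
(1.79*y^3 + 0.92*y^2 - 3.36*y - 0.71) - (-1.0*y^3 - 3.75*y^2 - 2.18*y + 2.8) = 2.79*y^3 + 4.67*y^2 - 1.18*y - 3.51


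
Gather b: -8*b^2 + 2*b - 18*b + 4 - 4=-8*b^2 - 16*b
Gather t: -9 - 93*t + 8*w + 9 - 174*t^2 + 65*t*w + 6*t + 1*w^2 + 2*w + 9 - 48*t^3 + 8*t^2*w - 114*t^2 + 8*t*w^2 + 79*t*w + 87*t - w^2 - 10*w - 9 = -48*t^3 + t^2*(8*w - 288) + t*(8*w^2 + 144*w)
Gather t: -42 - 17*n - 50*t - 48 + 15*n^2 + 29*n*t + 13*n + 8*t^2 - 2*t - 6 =15*n^2 - 4*n + 8*t^2 + t*(29*n - 52) - 96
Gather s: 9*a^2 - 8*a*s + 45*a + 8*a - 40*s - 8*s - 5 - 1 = 9*a^2 + 53*a + s*(-8*a - 48) - 6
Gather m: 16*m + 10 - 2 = 16*m + 8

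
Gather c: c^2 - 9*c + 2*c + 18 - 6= c^2 - 7*c + 12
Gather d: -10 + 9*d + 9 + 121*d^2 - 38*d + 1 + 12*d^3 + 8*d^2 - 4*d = 12*d^3 + 129*d^2 - 33*d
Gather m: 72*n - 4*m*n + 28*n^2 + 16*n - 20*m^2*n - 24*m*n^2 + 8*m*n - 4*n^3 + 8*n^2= -20*m^2*n + m*(-24*n^2 + 4*n) - 4*n^3 + 36*n^2 + 88*n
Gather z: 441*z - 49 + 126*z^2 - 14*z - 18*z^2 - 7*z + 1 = 108*z^2 + 420*z - 48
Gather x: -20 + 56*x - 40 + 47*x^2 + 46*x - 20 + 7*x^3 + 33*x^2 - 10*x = 7*x^3 + 80*x^2 + 92*x - 80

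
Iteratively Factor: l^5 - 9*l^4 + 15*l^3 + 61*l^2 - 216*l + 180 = (l - 2)*(l^4 - 7*l^3 + l^2 + 63*l - 90) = (l - 3)*(l - 2)*(l^3 - 4*l^2 - 11*l + 30) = (l - 3)*(l - 2)^2*(l^2 - 2*l - 15) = (l - 3)*(l - 2)^2*(l + 3)*(l - 5)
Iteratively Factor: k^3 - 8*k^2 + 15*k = (k)*(k^2 - 8*k + 15) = k*(k - 5)*(k - 3)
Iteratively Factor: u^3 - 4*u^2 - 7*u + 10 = (u - 5)*(u^2 + u - 2) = (u - 5)*(u + 2)*(u - 1)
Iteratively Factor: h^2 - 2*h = (h)*(h - 2)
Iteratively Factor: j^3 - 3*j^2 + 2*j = (j - 2)*(j^2 - j) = j*(j - 2)*(j - 1)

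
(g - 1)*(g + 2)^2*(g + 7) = g^4 + 10*g^3 + 21*g^2 - 4*g - 28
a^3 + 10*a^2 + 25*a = a*(a + 5)^2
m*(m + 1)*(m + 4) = m^3 + 5*m^2 + 4*m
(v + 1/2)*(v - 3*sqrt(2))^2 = v^3 - 6*sqrt(2)*v^2 + v^2/2 - 3*sqrt(2)*v + 18*v + 9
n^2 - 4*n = n*(n - 4)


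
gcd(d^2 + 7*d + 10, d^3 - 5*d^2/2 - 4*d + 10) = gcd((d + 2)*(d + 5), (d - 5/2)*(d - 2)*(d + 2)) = d + 2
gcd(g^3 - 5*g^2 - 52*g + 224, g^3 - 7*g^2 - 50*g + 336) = g^2 - g - 56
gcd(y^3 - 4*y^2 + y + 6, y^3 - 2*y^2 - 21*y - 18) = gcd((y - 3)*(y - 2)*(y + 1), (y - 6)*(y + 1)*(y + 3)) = y + 1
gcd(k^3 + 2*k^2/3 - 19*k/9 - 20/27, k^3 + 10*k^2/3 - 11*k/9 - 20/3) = k^2 + k/3 - 20/9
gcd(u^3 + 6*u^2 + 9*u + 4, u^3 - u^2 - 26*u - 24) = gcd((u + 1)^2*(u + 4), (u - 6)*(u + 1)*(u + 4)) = u^2 + 5*u + 4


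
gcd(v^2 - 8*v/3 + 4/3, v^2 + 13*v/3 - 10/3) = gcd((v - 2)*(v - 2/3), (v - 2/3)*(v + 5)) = v - 2/3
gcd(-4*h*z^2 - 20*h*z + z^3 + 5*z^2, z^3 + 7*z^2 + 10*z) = z^2 + 5*z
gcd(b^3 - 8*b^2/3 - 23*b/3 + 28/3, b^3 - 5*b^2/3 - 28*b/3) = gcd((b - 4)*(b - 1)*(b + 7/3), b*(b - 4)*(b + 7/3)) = b^2 - 5*b/3 - 28/3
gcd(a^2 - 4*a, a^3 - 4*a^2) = a^2 - 4*a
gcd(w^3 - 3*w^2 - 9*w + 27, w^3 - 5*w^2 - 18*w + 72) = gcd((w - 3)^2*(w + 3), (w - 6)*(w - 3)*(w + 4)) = w - 3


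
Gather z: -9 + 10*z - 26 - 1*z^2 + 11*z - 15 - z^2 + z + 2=-2*z^2 + 22*z - 48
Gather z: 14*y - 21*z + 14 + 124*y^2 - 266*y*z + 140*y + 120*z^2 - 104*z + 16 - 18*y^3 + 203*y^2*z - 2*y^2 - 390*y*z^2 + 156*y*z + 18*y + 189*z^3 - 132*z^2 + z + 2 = -18*y^3 + 122*y^2 + 172*y + 189*z^3 + z^2*(-390*y - 12) + z*(203*y^2 - 110*y - 124) + 32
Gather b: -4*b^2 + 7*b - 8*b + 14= -4*b^2 - b + 14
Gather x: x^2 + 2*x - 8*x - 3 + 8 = x^2 - 6*x + 5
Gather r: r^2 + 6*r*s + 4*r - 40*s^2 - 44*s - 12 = r^2 + r*(6*s + 4) - 40*s^2 - 44*s - 12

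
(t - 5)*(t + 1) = t^2 - 4*t - 5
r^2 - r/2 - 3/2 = (r - 3/2)*(r + 1)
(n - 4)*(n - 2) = n^2 - 6*n + 8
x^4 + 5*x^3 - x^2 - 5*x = x*(x - 1)*(x + 1)*(x + 5)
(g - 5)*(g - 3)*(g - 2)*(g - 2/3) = g^4 - 32*g^3/3 + 113*g^2/3 - 152*g/3 + 20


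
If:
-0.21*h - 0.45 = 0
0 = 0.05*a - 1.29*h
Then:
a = -55.29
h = -2.14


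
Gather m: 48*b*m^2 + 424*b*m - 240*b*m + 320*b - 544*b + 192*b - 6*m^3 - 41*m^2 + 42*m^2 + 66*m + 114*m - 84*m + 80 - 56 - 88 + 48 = -32*b - 6*m^3 + m^2*(48*b + 1) + m*(184*b + 96) - 16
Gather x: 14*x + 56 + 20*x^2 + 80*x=20*x^2 + 94*x + 56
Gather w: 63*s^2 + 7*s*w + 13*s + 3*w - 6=63*s^2 + 13*s + w*(7*s + 3) - 6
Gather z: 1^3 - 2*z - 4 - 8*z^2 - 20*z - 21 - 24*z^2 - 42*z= -32*z^2 - 64*z - 24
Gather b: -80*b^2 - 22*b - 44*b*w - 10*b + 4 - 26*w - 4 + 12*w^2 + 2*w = -80*b^2 + b*(-44*w - 32) + 12*w^2 - 24*w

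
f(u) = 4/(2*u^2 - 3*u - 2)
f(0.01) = -1.97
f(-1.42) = 0.64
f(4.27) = 0.18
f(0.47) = -1.35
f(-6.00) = 0.05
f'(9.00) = -0.00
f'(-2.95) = 0.10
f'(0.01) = 2.87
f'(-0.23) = 10.81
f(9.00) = 0.03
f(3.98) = 0.23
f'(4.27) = -0.12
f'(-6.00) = 0.01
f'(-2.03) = 0.29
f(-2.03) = 0.32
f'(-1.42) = 0.88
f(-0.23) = -3.32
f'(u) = 4*(3 - 4*u)/(2*u^2 - 3*u - 2)^2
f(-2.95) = 0.16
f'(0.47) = 0.51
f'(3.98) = -0.16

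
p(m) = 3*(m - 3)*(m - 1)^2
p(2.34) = -3.56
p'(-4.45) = 332.72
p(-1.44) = -79.30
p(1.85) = -2.49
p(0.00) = -9.00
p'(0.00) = 21.00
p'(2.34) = 0.08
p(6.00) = 225.00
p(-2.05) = -140.93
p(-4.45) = -663.85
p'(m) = 3*(m - 3)*(2*m - 2) + 3*(m - 1)^2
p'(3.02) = 12.48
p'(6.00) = 165.00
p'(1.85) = -3.70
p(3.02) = 0.24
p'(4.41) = 63.73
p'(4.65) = 76.10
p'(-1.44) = 82.86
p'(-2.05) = 120.32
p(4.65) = 65.95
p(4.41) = 49.19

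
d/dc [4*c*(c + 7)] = 8*c + 28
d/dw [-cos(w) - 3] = sin(w)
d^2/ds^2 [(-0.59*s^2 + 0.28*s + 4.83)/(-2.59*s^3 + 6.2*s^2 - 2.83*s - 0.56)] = (7.915558*s^6 - 11.269608*s^5 - 387.771174*s^4 + 1232.264448*s^3 - 1309.241682*s^2 + 544.682712*s - 109.647958)/(17.373979*s^9 - 124.77066*s^8 + 355.630569*s^7 - 499.723232*s^6 + 334.629873*s^5 - 59.758548*s^4 - 33.852701*s^3 + 7.621992*s^2 + 2.662464*s + 0.175616)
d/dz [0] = 0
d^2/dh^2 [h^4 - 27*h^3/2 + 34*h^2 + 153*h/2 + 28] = 12*h^2 - 81*h + 68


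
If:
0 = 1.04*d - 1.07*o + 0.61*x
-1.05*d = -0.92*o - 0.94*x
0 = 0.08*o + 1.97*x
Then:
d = 0.00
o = 0.00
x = 0.00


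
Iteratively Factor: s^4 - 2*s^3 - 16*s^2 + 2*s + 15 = (s + 3)*(s^3 - 5*s^2 - s + 5) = (s - 1)*(s + 3)*(s^2 - 4*s - 5) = (s - 5)*(s - 1)*(s + 3)*(s + 1)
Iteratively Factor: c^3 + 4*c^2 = (c)*(c^2 + 4*c) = c^2*(c + 4)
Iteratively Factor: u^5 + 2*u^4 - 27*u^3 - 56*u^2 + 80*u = (u - 1)*(u^4 + 3*u^3 - 24*u^2 - 80*u) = (u - 1)*(u + 4)*(u^3 - u^2 - 20*u) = u*(u - 1)*(u + 4)*(u^2 - u - 20) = u*(u - 1)*(u + 4)^2*(u - 5)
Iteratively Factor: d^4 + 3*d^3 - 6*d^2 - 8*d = (d - 2)*(d^3 + 5*d^2 + 4*d) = (d - 2)*(d + 4)*(d^2 + d) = d*(d - 2)*(d + 4)*(d + 1)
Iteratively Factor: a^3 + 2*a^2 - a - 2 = (a + 1)*(a^2 + a - 2) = (a - 1)*(a + 1)*(a + 2)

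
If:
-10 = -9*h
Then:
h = 10/9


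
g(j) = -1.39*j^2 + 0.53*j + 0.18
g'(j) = 0.53 - 2.78*j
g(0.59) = 0.01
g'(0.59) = -1.11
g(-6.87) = -69.06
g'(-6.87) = 19.63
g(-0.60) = -0.64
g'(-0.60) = 2.20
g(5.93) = -45.56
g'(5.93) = -15.96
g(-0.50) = -0.43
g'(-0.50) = 1.92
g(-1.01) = -1.77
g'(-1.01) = 3.34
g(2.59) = -7.77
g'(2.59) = -6.67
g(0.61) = -0.01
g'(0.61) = -1.17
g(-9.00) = -117.18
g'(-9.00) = 25.55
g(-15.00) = -320.52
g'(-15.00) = 42.23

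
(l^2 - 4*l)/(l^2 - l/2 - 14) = 2*l/(2*l + 7)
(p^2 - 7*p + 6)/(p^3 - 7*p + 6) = (p - 6)/(p^2 + p - 6)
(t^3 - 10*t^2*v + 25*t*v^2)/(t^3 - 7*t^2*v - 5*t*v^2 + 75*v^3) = t/(t + 3*v)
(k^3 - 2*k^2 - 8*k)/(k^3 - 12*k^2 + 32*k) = (k + 2)/(k - 8)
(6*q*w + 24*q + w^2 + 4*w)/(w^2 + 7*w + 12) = (6*q + w)/(w + 3)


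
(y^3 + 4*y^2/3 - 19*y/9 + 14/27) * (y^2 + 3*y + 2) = y^5 + 13*y^4/3 + 35*y^3/9 - 85*y^2/27 - 8*y/3 + 28/27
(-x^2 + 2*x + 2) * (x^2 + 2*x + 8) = -x^4 - 2*x^2 + 20*x + 16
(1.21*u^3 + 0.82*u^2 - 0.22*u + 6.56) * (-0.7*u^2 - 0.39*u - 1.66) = -0.847*u^5 - 1.0459*u^4 - 2.1744*u^3 - 5.8674*u^2 - 2.1932*u - 10.8896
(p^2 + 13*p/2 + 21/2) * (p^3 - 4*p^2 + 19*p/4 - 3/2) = p^5 + 5*p^4/2 - 43*p^3/4 - 101*p^2/8 + 321*p/8 - 63/4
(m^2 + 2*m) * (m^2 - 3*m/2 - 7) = m^4 + m^3/2 - 10*m^2 - 14*m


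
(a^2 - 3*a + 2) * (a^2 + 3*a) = a^4 - 7*a^2 + 6*a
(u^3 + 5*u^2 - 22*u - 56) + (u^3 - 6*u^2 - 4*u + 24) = 2*u^3 - u^2 - 26*u - 32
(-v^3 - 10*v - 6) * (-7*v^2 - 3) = 7*v^5 + 73*v^3 + 42*v^2 + 30*v + 18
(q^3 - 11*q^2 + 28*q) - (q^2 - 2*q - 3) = q^3 - 12*q^2 + 30*q + 3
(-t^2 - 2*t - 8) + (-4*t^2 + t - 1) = -5*t^2 - t - 9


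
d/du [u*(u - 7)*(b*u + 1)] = 3*b*u^2 - 14*b*u + 2*u - 7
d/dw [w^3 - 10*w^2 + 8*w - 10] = 3*w^2 - 20*w + 8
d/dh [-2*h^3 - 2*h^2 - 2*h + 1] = -6*h^2 - 4*h - 2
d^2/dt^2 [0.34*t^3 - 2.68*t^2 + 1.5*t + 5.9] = 2.04*t - 5.36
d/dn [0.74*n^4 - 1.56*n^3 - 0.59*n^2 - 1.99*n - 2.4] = 2.96*n^3 - 4.68*n^2 - 1.18*n - 1.99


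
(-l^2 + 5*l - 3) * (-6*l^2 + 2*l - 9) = 6*l^4 - 32*l^3 + 37*l^2 - 51*l + 27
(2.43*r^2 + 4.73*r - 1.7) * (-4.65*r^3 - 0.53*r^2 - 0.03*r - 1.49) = -11.2995*r^5 - 23.2824*r^4 + 5.3252*r^3 - 2.8616*r^2 - 6.9967*r + 2.533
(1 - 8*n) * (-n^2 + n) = 8*n^3 - 9*n^2 + n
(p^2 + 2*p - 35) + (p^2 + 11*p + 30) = 2*p^2 + 13*p - 5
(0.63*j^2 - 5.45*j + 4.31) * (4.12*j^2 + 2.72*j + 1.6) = 2.5956*j^4 - 20.7404*j^3 + 3.94119999999999*j^2 + 3.0032*j + 6.896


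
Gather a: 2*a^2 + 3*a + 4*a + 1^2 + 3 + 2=2*a^2 + 7*a + 6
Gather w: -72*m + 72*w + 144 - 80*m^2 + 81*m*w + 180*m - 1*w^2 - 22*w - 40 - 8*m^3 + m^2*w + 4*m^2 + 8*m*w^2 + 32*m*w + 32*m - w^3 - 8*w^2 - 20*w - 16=-8*m^3 - 76*m^2 + 140*m - w^3 + w^2*(8*m - 9) + w*(m^2 + 113*m + 30) + 88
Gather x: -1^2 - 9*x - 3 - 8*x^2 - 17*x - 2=-8*x^2 - 26*x - 6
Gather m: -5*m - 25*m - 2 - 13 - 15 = -30*m - 30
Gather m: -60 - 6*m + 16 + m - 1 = -5*m - 45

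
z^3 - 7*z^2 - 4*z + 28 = (z - 7)*(z - 2)*(z + 2)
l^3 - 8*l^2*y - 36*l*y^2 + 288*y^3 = (l - 8*y)*(l - 6*y)*(l + 6*y)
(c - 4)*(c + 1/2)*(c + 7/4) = c^3 - 7*c^2/4 - 65*c/8 - 7/2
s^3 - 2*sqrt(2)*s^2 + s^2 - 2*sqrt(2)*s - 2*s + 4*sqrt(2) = (s - 1)*(s + 2)*(s - 2*sqrt(2))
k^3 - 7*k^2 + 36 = (k - 6)*(k - 3)*(k + 2)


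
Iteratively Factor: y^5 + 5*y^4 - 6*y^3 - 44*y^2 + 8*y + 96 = (y + 4)*(y^4 + y^3 - 10*y^2 - 4*y + 24) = (y + 3)*(y + 4)*(y^3 - 2*y^2 - 4*y + 8) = (y - 2)*(y + 3)*(y + 4)*(y^2 - 4) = (y - 2)^2*(y + 3)*(y + 4)*(y + 2)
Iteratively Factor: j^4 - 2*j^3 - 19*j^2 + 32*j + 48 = (j - 3)*(j^3 + j^2 - 16*j - 16) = (j - 3)*(j + 4)*(j^2 - 3*j - 4) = (j - 3)*(j + 1)*(j + 4)*(j - 4)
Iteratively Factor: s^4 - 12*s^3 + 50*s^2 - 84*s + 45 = (s - 3)*(s^3 - 9*s^2 + 23*s - 15) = (s - 3)*(s - 1)*(s^2 - 8*s + 15) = (s - 5)*(s - 3)*(s - 1)*(s - 3)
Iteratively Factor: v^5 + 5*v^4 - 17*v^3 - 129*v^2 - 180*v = (v + 4)*(v^4 + v^3 - 21*v^2 - 45*v) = (v + 3)*(v + 4)*(v^3 - 2*v^2 - 15*v) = v*(v + 3)*(v + 4)*(v^2 - 2*v - 15) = v*(v - 5)*(v + 3)*(v + 4)*(v + 3)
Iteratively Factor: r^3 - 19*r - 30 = (r - 5)*(r^2 + 5*r + 6) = (r - 5)*(r + 3)*(r + 2)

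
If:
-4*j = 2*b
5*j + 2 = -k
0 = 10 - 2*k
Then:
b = 14/5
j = -7/5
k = 5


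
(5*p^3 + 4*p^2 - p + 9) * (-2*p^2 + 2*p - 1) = -10*p^5 + 2*p^4 + 5*p^3 - 24*p^2 + 19*p - 9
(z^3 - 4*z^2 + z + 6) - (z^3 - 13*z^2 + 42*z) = 9*z^2 - 41*z + 6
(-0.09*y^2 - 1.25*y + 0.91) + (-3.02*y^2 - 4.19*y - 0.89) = -3.11*y^2 - 5.44*y + 0.02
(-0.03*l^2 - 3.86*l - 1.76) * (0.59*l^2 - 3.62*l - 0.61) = -0.0177*l^4 - 2.1688*l^3 + 12.9531*l^2 + 8.7258*l + 1.0736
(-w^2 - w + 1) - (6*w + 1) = -w^2 - 7*w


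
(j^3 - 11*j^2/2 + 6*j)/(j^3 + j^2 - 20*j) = (j - 3/2)/(j + 5)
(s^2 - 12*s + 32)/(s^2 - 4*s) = (s - 8)/s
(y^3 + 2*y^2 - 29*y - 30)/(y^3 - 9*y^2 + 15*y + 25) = (y + 6)/(y - 5)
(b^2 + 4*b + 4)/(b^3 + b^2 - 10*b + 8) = (b^2 + 4*b + 4)/(b^3 + b^2 - 10*b + 8)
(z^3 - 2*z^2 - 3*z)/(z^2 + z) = z - 3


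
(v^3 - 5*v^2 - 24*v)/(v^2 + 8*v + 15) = v*(v - 8)/(v + 5)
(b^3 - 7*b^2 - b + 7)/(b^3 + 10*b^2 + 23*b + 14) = (b^2 - 8*b + 7)/(b^2 + 9*b + 14)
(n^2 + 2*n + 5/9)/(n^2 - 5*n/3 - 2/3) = (n + 5/3)/(n - 2)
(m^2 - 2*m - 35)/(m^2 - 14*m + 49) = (m + 5)/(m - 7)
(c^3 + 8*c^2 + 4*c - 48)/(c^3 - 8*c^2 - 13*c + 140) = (c^2 + 4*c - 12)/(c^2 - 12*c + 35)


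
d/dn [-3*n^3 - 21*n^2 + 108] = 3*n*(-3*n - 14)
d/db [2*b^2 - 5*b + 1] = 4*b - 5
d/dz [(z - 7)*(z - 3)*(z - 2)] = 3*z^2 - 24*z + 41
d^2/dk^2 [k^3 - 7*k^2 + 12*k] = 6*k - 14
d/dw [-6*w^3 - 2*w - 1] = -18*w^2 - 2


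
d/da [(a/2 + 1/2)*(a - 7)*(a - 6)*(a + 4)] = 2*a^3 - 12*a^2 - 19*a + 79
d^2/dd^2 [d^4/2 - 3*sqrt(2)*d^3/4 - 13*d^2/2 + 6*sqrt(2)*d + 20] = 6*d^2 - 9*sqrt(2)*d/2 - 13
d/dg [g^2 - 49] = 2*g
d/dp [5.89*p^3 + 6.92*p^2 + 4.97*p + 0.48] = 17.67*p^2 + 13.84*p + 4.97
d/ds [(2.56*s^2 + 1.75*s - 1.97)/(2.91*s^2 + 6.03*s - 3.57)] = (10.3443*s^2 - 6.813*s + 5.6316)/(8.4681*s^4 + 35.0946*s^3 + 15.5835*s^2 - 43.0542*s + 12.7449)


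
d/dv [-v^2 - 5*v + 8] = -2*v - 5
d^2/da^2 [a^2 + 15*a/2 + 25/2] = 2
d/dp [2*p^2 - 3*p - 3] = 4*p - 3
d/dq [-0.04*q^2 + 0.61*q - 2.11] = 0.61 - 0.08*q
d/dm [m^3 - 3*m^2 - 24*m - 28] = 3*m^2 - 6*m - 24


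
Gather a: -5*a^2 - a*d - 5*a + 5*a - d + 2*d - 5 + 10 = -5*a^2 - a*d + d + 5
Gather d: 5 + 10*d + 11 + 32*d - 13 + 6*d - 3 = 48*d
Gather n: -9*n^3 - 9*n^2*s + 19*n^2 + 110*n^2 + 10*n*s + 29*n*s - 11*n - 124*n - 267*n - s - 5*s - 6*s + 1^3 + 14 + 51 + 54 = -9*n^3 + n^2*(129 - 9*s) + n*(39*s - 402) - 12*s + 120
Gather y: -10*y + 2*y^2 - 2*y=2*y^2 - 12*y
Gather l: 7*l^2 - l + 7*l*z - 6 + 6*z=7*l^2 + l*(7*z - 1) + 6*z - 6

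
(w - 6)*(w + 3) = w^2 - 3*w - 18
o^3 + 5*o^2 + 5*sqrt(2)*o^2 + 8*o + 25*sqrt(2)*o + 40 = (o + 5)*(o + sqrt(2))*(o + 4*sqrt(2))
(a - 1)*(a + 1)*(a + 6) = a^3 + 6*a^2 - a - 6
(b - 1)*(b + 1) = b^2 - 1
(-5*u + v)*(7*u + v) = -35*u^2 + 2*u*v + v^2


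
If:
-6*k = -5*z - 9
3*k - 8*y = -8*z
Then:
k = 5*z/6 + 3/2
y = 21*z/16 + 9/16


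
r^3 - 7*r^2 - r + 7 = (r - 7)*(r - 1)*(r + 1)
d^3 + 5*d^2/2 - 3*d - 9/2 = (d - 3/2)*(d + 1)*(d + 3)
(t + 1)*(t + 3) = t^2 + 4*t + 3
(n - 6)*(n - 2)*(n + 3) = n^3 - 5*n^2 - 12*n + 36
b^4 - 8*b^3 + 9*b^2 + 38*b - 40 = (b - 5)*(b - 4)*(b - 1)*(b + 2)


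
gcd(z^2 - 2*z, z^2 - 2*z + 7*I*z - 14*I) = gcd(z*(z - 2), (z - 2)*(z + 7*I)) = z - 2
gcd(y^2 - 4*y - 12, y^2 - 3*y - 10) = y + 2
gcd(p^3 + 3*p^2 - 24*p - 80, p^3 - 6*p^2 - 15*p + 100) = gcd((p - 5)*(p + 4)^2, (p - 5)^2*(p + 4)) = p^2 - p - 20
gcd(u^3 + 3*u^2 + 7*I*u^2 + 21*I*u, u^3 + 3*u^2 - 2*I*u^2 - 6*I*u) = u^2 + 3*u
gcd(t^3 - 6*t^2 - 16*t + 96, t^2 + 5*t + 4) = t + 4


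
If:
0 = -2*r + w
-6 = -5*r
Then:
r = 6/5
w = 12/5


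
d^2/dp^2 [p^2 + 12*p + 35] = 2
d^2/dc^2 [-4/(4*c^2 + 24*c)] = 2*(c*(c + 6) - 4*(c + 3)^2)/(c^3*(c + 6)^3)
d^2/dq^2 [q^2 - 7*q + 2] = 2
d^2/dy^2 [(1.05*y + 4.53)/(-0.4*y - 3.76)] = 1.7088/(0.4*y + 3.76)^3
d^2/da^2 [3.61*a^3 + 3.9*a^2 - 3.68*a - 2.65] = 21.66*a + 7.8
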